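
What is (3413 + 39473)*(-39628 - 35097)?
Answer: -3204656350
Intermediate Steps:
(3413 + 39473)*(-39628 - 35097) = 42886*(-74725) = -3204656350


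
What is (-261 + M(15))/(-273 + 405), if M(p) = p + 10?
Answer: -59/33 ≈ -1.7879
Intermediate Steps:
M(p) = 10 + p
(-261 + M(15))/(-273 + 405) = (-261 + (10 + 15))/(-273 + 405) = (-261 + 25)/132 = -236*1/132 = -59/33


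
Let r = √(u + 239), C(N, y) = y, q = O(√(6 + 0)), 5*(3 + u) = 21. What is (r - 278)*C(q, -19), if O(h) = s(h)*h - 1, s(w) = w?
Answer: 5282 - 19*√6005/5 ≈ 4987.5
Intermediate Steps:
u = 6/5 (u = -3 + (⅕)*21 = -3 + 21/5 = 6/5 ≈ 1.2000)
O(h) = -1 + h² (O(h) = h*h - 1 = h² - 1 = -1 + h²)
q = 5 (q = -1 + (√(6 + 0))² = -1 + (√6)² = -1 + 6 = 5)
r = √6005/5 (r = √(6/5 + 239) = √(1201/5) = √6005/5 ≈ 15.498)
(r - 278)*C(q, -19) = (√6005/5 - 278)*(-19) = (-278 + √6005/5)*(-19) = 5282 - 19*√6005/5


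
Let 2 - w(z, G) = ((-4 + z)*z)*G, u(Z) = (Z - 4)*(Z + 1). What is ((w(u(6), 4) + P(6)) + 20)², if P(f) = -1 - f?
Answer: 297025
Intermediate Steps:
u(Z) = (1 + Z)*(-4 + Z) (u(Z) = (-4 + Z)*(1 + Z) = (1 + Z)*(-4 + Z))
w(z, G) = 2 - G*z*(-4 + z) (w(z, G) = 2 - (-4 + z)*z*G = 2 - z*(-4 + z)*G = 2 - G*z*(-4 + z))
((w(u(6), 4) + P(6)) + 20)² = (((2 - 1*4*(-4 + 6² - 3*6)² + 4*4*(-4 + 6² - 3*6)) + (-1 - 1*6)) + 20)² = (((2 - 1*4*(-4 + 36 - 18)² + 4*4*(-4 + 36 - 18)) + (-1 - 6)) + 20)² = (((2 - 1*4*14² + 4*4*14) - 7) + 20)² = (((2 - 1*4*196 + 224) - 7) + 20)² = (((2 - 784 + 224) - 7) + 20)² = ((-558 - 7) + 20)² = (-565 + 20)² = (-545)² = 297025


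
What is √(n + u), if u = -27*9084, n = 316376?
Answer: 2*√17777 ≈ 266.66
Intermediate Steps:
u = -245268
√(n + u) = √(316376 - 245268) = √71108 = 2*√17777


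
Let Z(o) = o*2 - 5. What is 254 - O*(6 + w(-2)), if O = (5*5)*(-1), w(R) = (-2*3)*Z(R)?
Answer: 1754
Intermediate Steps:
Z(o) = -5 + 2*o (Z(o) = 2*o - 5 = -5 + 2*o)
w(R) = 30 - 12*R (w(R) = (-2*3)*(-5 + 2*R) = -6*(-5 + 2*R) = 30 - 12*R)
O = -25 (O = 25*(-1) = -25)
254 - O*(6 + w(-2)) = 254 - (-25)*(6 + (30 - 12*(-2))) = 254 - (-25)*(6 + (30 + 24)) = 254 - (-25)*(6 + 54) = 254 - (-25)*60 = 254 - 1*(-1500) = 254 + 1500 = 1754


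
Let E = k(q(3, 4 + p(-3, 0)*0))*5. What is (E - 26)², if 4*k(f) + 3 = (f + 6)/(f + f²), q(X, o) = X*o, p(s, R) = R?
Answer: 9480241/10816 ≈ 876.50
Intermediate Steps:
k(f) = -¾ + (6 + f)/(4*(f + f²)) (k(f) = -¾ + ((f + 6)/(f + f²))/4 = -¾ + ((6 + f)/(f + f²))/4 = -¾ + (6 + f)/(4*(f + f²)))
E = -375/104 (E = ((6 - 3*9*(4 + 0*0)² - 6*(4 + 0*0))/(4*((3*(4 + 0*0)))*(1 + 3*(4 + 0*0))))*5 = ((6 - 3*9*(4 + 0)² - 6*(4 + 0))/(4*((3*(4 + 0)))*(1 + 3*(4 + 0))))*5 = ((6 - 3*(3*4)² - 6*4)/(4*((3*4))*(1 + 3*4)))*5 = ((¼)*(6 - 3*12² - 2*12)/(12*(1 + 12)))*5 = ((¼)*(1/12)*(6 - 3*144 - 24)/13)*5 = ((¼)*(1/12)*(1/13)*(6 - 432 - 24))*5 = ((¼)*(1/12)*(1/13)*(-450))*5 = -75/104*5 = -375/104 ≈ -3.6058)
(E - 26)² = (-375/104 - 26)² = (-3079/104)² = 9480241/10816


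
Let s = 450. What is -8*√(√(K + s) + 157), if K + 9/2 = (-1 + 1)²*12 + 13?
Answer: -4*√(628 + 2*√1834) ≈ -106.86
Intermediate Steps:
K = 17/2 (K = -9/2 + ((-1 + 1)²*12 + 13) = -9/2 + (0²*12 + 13) = -9/2 + (0*12 + 13) = -9/2 + (0 + 13) = -9/2 + 13 = 17/2 ≈ 8.5000)
-8*√(√(K + s) + 157) = -8*√(√(17/2 + 450) + 157) = -8*√(√(917/2) + 157) = -8*√(√1834/2 + 157) = -8*√(157 + √1834/2)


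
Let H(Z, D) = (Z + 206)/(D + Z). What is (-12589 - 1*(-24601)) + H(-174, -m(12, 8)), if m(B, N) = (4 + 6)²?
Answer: 1645628/137 ≈ 12012.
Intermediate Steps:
m(B, N) = 100 (m(B, N) = 10² = 100)
H(Z, D) = (206 + Z)/(D + Z)
(-12589 - 1*(-24601)) + H(-174, -m(12, 8)) = (-12589 - 1*(-24601)) + (206 - 174)/(-1*100 - 174) = (-12589 + 24601) + 32/(-100 - 174) = 12012 + 32/(-274) = 12012 - 1/274*32 = 12012 - 16/137 = 1645628/137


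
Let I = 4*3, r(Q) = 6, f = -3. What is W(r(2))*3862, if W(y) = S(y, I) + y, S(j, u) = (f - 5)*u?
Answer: -347580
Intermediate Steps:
I = 12
S(j, u) = -8*u (S(j, u) = (-3 - 5)*u = -8*u)
W(y) = -96 + y (W(y) = -8*12 + y = -96 + y)
W(r(2))*3862 = (-96 + 6)*3862 = -90*3862 = -347580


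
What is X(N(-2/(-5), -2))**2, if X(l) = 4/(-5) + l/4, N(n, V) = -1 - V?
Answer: 121/400 ≈ 0.30250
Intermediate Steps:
X(l) = -4/5 + l/4 (X(l) = 4*(-1/5) + l*(1/4) = -4/5 + l/4)
X(N(-2/(-5), -2))**2 = (-4/5 + (-1 - 1*(-2))/4)**2 = (-4/5 + (-1 + 2)/4)**2 = (-4/5 + (1/4)*1)**2 = (-4/5 + 1/4)**2 = (-11/20)**2 = 121/400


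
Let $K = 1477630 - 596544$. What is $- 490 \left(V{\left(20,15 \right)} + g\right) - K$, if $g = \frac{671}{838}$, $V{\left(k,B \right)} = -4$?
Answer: $- \frac{368518189}{419} \approx -8.7952 \cdot 10^{5}$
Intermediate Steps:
$K = 881086$
$g = \frac{671}{838}$ ($g = 671 \cdot \frac{1}{838} = \frac{671}{838} \approx 0.80072$)
$- 490 \left(V{\left(20,15 \right)} + g\right) - K = - 490 \left(-4 + \frac{671}{838}\right) - 881086 = \left(-490\right) \left(- \frac{2681}{838}\right) - 881086 = \frac{656845}{419} - 881086 = - \frac{368518189}{419}$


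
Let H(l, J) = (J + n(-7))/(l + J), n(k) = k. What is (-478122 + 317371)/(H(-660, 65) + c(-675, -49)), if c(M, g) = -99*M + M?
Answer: -95646845/39359192 ≈ -2.4301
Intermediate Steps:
c(M, g) = -98*M
H(l, J) = (-7 + J)/(J + l) (H(l, J) = (J - 7)/(l + J) = (-7 + J)/(J + l))
(-478122 + 317371)/(H(-660, 65) + c(-675, -49)) = (-478122 + 317371)/((-7 + 65)/(65 - 660) - 98*(-675)) = -160751/(58/(-595) + 66150) = -160751/(-1/595*58 + 66150) = -160751/(-58/595 + 66150) = -160751/39359192/595 = -160751*595/39359192 = -95646845/39359192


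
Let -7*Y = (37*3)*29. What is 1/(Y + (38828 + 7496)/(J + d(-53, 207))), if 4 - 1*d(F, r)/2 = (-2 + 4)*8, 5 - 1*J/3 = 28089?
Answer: -147483/67902178 ≈ -0.0021720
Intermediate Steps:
J = -84252 (J = 15 - 3*28089 = 15 - 84267 = -84252)
d(F, r) = -24 (d(F, r) = 8 - 2*(-2 + 4)*8 = 8 - 4*8 = 8 - 2*16 = 8 - 32 = -24)
Y = -3219/7 (Y = -37*3*29/7 = -111*29/7 = -⅐*3219 = -3219/7 ≈ -459.86)
1/(Y + (38828 + 7496)/(J + d(-53, 207))) = 1/(-3219/7 + (38828 + 7496)/(-84252 - 24)) = 1/(-3219/7 + 46324/(-84276)) = 1/(-3219/7 + 46324*(-1/84276)) = 1/(-3219/7 - 11581/21069) = 1/(-67902178/147483) = -147483/67902178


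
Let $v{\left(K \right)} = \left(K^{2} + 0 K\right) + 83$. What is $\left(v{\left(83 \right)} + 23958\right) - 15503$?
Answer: $15427$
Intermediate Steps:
$v{\left(K \right)} = 83 + K^{2}$ ($v{\left(K \right)} = \left(K^{2} + 0\right) + 83 = K^{2} + 83 = 83 + K^{2}$)
$\left(v{\left(83 \right)} + 23958\right) - 15503 = \left(\left(83 + 83^{2}\right) + 23958\right) - 15503 = \left(\left(83 + 6889\right) + 23958\right) - 15503 = \left(6972 + 23958\right) - 15503 = 30930 - 15503 = 15427$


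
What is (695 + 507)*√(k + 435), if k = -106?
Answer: 1202*√329 ≈ 21802.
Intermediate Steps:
(695 + 507)*√(k + 435) = (695 + 507)*√(-106 + 435) = 1202*√329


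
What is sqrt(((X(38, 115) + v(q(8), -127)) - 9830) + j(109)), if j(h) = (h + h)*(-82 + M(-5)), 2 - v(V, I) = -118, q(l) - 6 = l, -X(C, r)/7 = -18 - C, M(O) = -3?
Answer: 118*I*sqrt(2) ≈ 166.88*I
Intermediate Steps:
X(C, r) = 126 + 7*C (X(C, r) = -7*(-18 - C) = 126 + 7*C)
q(l) = 6 + l
v(V, I) = 120 (v(V, I) = 2 - 1*(-118) = 2 + 118 = 120)
j(h) = -170*h (j(h) = (h + h)*(-82 - 3) = (2*h)*(-85) = -170*h)
sqrt(((X(38, 115) + v(q(8), -127)) - 9830) + j(109)) = sqrt((((126 + 7*38) + 120) - 9830) - 170*109) = sqrt((((126 + 266) + 120) - 9830) - 18530) = sqrt(((392 + 120) - 9830) - 18530) = sqrt((512 - 9830) - 18530) = sqrt(-9318 - 18530) = sqrt(-27848) = 118*I*sqrt(2)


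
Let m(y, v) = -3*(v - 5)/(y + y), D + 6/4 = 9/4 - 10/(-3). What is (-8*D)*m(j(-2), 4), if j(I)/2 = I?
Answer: 49/4 ≈ 12.250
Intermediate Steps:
D = 49/12 (D = -3/2 + (9/4 - 10/(-3)) = -3/2 + (9*(1/4) - 10*(-1/3)) = -3/2 + (9/4 + 10/3) = -3/2 + 67/12 = 49/12 ≈ 4.0833)
j(I) = 2*I
m(y, v) = -3*(-5 + v)/(2*y)
(-8*D)*m(j(-2), 4) = (-8*49/12)*(3*(5 - 1*4)/(2*((2*(-2))))) = -49*(5 - 4)/(-4) = -49*(-1)/4 = -98/3*(-3/8) = 49/4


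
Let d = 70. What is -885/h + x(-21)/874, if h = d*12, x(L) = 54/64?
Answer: -206075/195776 ≈ -1.0526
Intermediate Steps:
x(L) = 27/32 (x(L) = 54*(1/64) = 27/32)
h = 840 (h = 70*12 = 840)
-885/h + x(-21)/874 = -885/840 + (27/32)/874 = -885*1/840 + (27/32)*(1/874) = -59/56 + 27/27968 = -206075/195776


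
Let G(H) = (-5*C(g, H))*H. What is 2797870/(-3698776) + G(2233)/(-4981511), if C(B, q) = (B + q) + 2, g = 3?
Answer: 39242347199975/9212746665268 ≈ 4.2596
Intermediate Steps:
C(B, q) = 2 + B + q
G(H) = H*(-25 - 5*H) (G(H) = (-5*(2 + 3 + H))*H = (-5*(5 + H))*H = (-25 - 5*H)*H = H*(-25 - 5*H))
2797870/(-3698776) + G(2233)/(-4981511) = 2797870/(-3698776) - 5*2233*(5 + 2233)/(-4981511) = 2797870*(-1/3698776) - 5*2233*2238*(-1/4981511) = -1398935/1849388 - 24987270*(-1/4981511) = -1398935/1849388 + 24987270/4981511 = 39242347199975/9212746665268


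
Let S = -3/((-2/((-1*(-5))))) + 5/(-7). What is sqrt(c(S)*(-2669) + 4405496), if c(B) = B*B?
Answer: 3*sqrt(93265499)/14 ≈ 2069.4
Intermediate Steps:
S = 95/14 (S = -3/((-2/5)) + 5*(-1/7) = -3/((-2*1/5)) - 5/7 = -3/(-2/5) - 5/7 = -3*(-5/2) - 5/7 = 15/2 - 5/7 = 95/14 ≈ 6.7857)
c(B) = B**2
sqrt(c(S)*(-2669) + 4405496) = sqrt((95/14)**2*(-2669) + 4405496) = sqrt((9025/196)*(-2669) + 4405496) = sqrt(-24087725/196 + 4405496) = sqrt(839389491/196) = 3*sqrt(93265499)/14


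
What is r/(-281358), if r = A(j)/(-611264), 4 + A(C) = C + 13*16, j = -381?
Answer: -59/57328005504 ≈ -1.0292e-9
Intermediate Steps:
A(C) = 204 + C (A(C) = -4 + (C + 13*16) = -4 + (C + 208) = -4 + (208 + C) = 204 + C)
r = 177/611264 (r = (204 - 381)/(-611264) = -177*(-1/611264) = 177/611264 ≈ 0.00028956)
r/(-281358) = (177/611264)/(-281358) = (177/611264)*(-1/281358) = -59/57328005504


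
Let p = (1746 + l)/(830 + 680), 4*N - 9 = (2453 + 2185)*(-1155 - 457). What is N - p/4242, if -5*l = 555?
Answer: -199540763122/106757 ≈ -1.8691e+6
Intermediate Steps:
l = -111 (l = -1/5*555 = -111)
N = -7476447/4 (N = 9/4 + ((2453 + 2185)*(-1155 - 457))/4 = 9/4 + (4638*(-1612))/4 = 9/4 + (1/4)*(-7476456) = 9/4 - 1869114 = -7476447/4 ≈ -1.8691e+6)
p = 327/302 (p = (1746 - 111)/(830 + 680) = 1635/1510 = 1635*(1/1510) = 327/302 ≈ 1.0828)
N - p/4242 = -7476447/4 - 327/(302*4242) = -7476447/4 - 1*109/427028 = -7476447/4 - 109/427028 = -199540763122/106757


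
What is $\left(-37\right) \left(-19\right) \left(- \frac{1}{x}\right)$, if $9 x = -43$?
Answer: $\frac{6327}{43} \approx 147.14$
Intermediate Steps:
$x = - \frac{43}{9}$ ($x = \frac{1}{9} \left(-43\right) = - \frac{43}{9} \approx -4.7778$)
$\left(-37\right) \left(-19\right) \left(- \frac{1}{x}\right) = \left(-37\right) \left(-19\right) \left(- \frac{1}{- \frac{43}{9}}\right) = 703 \left(\left(-1\right) \left(- \frac{9}{43}\right)\right) = 703 \cdot \frac{9}{43} = \frac{6327}{43}$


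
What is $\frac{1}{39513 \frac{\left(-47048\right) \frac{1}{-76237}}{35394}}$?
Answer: $\frac{449722063}{309834604} \approx 1.4515$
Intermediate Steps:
$\frac{1}{39513 \frac{\left(-47048\right) \frac{1}{-76237}}{35394}} = \frac{1}{39513 \left(-47048\right) \left(- \frac{1}{76237}\right) \frac{1}{35394}} = \frac{1}{39513 \cdot \frac{47048}{76237} \cdot \frac{1}{35394}} = \frac{1}{39513 \cdot \frac{23524}{1349166189}} = \frac{1}{39513} \cdot \frac{1349166189}{23524} = \frac{449722063}{309834604}$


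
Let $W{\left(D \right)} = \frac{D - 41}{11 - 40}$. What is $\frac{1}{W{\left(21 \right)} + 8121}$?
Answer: $\frac{29}{235529} \approx 0.00012313$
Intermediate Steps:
$W{\left(D \right)} = \frac{41}{29} - \frac{D}{29}$ ($W{\left(D \right)} = \frac{-41 + D}{11 - 40} = \frac{-41 + D}{-29} = \left(-41 + D\right) \left(- \frac{1}{29}\right) = \frac{41}{29} - \frac{D}{29}$)
$\frac{1}{W{\left(21 \right)} + 8121} = \frac{1}{\left(\frac{41}{29} - \frac{21}{29}\right) + 8121} = \frac{1}{\frac{20}{29} + 8121} = \frac{1}{\frac{235529}{29}} = \frac{29}{235529}$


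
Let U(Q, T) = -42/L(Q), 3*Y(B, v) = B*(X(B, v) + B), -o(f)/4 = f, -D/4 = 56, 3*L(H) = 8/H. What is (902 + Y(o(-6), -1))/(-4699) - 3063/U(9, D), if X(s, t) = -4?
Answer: 18989998/888111 ≈ 21.382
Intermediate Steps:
L(H) = 8/(3*H) (L(H) = (8/H)/3 = 8/(3*H))
D = -224 (D = -4*56 = -224)
o(f) = -4*f
Y(B, v) = B*(-4 + B)/3 (Y(B, v) = (B*(-4 + B))/3 = B*(-4 + B)/3)
U(Q, T) = -63*Q/4 (U(Q, T) = -42*3*Q/8 = -63*Q/4)
(902 + Y(o(-6), -1))/(-4699) - 3063/U(9, D) = (902 + (-4*(-6))*(-4 - 4*(-6))/3)/(-4699) - 3063/((-63/4*9)) = (902 + (1/3)*24*(-4 + 24))*(-1/4699) - 3063/(-567/4) = (902 + (1/3)*24*20)*(-1/4699) - 3063*(-4/567) = (902 + 160)*(-1/4699) + 4084/189 = 1062*(-1/4699) + 4084/189 = -1062/4699 + 4084/189 = 18989998/888111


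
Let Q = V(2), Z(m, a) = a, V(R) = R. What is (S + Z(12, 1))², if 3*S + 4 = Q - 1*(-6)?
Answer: 49/9 ≈ 5.4444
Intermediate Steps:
Q = 2
S = 4/3 (S = -4/3 + (2 - 1*(-6))/3 = -4/3 + (2 + 6)/3 = -4/3 + (⅓)*8 = -4/3 + 8/3 = 4/3 ≈ 1.3333)
(S + Z(12, 1))² = (4/3 + 1)² = (7/3)² = 49/9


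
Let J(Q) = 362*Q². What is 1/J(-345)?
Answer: 1/43087050 ≈ 2.3209e-8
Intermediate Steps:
1/J(-345) = 1/(362*(-345)²) = 1/(362*119025) = 1/43087050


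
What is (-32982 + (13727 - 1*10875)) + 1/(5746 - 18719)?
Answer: -390876491/12973 ≈ -30130.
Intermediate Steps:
(-32982 + (13727 - 1*10875)) + 1/(5746 - 18719) = (-32982 + (13727 - 10875)) + 1/(-12973) = (-32982 + 2852) - 1/12973 = -30130 - 1/12973 = -390876491/12973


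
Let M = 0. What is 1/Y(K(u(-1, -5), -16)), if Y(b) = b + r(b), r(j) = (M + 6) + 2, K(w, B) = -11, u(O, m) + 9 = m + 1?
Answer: -⅓ ≈ -0.33333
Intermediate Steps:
u(O, m) = -8 + m (u(O, m) = -9 + (m + 1) = -9 + (1 + m) = -8 + m)
r(j) = 8 (r(j) = (0 + 6) + 2 = 6 + 2 = 8)
Y(b) = 8 + b (Y(b) = b + 8 = 8 + b)
1/Y(K(u(-1, -5), -16)) = 1/(8 - 11) = 1/(-3) = -⅓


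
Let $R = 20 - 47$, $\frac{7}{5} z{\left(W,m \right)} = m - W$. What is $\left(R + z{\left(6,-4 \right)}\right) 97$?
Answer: $- \frac{23183}{7} \approx -3311.9$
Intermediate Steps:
$z{\left(W,m \right)} = - \frac{5 W}{7} + \frac{5 m}{7}$ ($z{\left(W,m \right)} = \frac{5 \left(m - W\right)}{7} = - \frac{5 W}{7} + \frac{5 m}{7}$)
$R = -27$
$\left(R + z{\left(6,-4 \right)}\right) 97 = \left(-27 + \left(\left(- \frac{5}{7}\right) 6 + \frac{5}{7} \left(-4\right)\right)\right) 97 = \left(-27 - \frac{50}{7}\right) 97 = \left(- \frac{239}{7}\right) 97 = - \frac{23183}{7}$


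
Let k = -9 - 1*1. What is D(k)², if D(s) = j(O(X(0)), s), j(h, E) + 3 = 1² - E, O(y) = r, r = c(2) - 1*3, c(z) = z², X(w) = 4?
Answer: 64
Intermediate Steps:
r = 1 (r = 2² - 1*3 = 4 - 3 = 1)
O(y) = 1
k = -10 (k = -9 - 1 = -10)
j(h, E) = -2 - E (j(h, E) = -3 + (1² - E) = -3 + (1 - E) = -2 - E)
D(s) = -2 - s
D(k)² = (-2 - 1*(-10))² = (-2 + 10)² = 8² = 64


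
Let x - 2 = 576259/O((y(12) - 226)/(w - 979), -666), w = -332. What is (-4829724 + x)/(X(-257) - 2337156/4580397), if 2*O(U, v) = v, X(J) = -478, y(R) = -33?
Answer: 818808911128105/81095376114 ≈ 10097.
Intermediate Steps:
O(U, v) = v/2
x = -575593/333 (x = 2 + 576259/(((½)*(-666))) = 2 + 576259/(-333) = 2 + 576259*(-1/333) = 2 - 576259/333 = -575593/333 ≈ -1728.5)
(-4829724 + x)/(X(-257) - 2337156/4580397) = (-4829724 - 575593/333)/(-478 - 2337156/4580397) = -1608873685/(333*(-478 - 2337156*1/4580397)) = -1608873685/(333*(-478 - 259684/508933)) = -1608873685/(333*(-243529658/508933)) = -1608873685/333*(-508933/243529658) = 818808911128105/81095376114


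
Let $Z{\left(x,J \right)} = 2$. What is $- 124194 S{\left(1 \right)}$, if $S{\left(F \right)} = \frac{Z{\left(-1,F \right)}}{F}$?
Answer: $-248388$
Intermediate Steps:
$S{\left(F \right)} = \frac{2}{F}$
$- 124194 S{\left(1 \right)} = - 124194 \cdot \frac{2}{1} = - 124194 \cdot 2 \cdot 1 = \left(-124194\right) 2 = -248388$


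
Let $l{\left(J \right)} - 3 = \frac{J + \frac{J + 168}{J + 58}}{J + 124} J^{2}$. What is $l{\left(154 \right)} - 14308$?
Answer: $- \frac{7645370}{7367} \approx -1037.8$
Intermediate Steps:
$l{\left(J \right)} = 3 + \frac{J^{2} \left(J + \frac{168 + J}{58 + J}\right)}{124 + J}$ ($l{\left(J \right)} = 3 + \frac{J + \frac{J + 168}{J + 58}}{J + 124} J^{2} = 3 + \frac{J + \frac{168 + J}{58 + J}}{124 + J} J^{2} = 3 + \frac{J^{2} \left(J + \frac{168 + J}{58 + J}\right)}{124 + J}$)
$l{\left(154 \right)} - 14308 = \frac{21576 + 154^{4} + 59 \cdot 154^{3} + 171 \cdot 154^{2} + 546 \cdot 154}{7192 + 154^{2} + 182 \cdot 154} - 14308 = \frac{21576 + 562448656 + 59 \cdot 3652264 + 171 \cdot 23716 + 84084}{7192 + 23716 + 28028} - 14308 = \frac{21576 + 562448656 + 215483576 + 4055436 + 84084}{58936} - 14308 = \frac{1}{58936} \cdot 782093328 - 14308 = \frac{97761666}{7367} - 14308 = - \frac{7645370}{7367}$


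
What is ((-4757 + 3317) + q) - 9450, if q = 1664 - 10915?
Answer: -20141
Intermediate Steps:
q = -9251
((-4757 + 3317) + q) - 9450 = ((-4757 + 3317) - 9251) - 9450 = (-1440 - 9251) - 9450 = -10691 - 9450 = -20141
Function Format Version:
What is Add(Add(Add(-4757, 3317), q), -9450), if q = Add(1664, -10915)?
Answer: -20141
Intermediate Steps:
q = -9251
Add(Add(Add(-4757, 3317), q), -9450) = Add(Add(Add(-4757, 3317), -9251), -9450) = Add(Add(-1440, -9251), -9450) = Add(-10691, -9450) = -20141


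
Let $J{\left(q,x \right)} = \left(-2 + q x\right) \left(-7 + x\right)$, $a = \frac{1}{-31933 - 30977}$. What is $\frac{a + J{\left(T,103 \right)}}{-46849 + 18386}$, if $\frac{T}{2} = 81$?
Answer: $- \frac{100760682239}{1790607330} \approx -56.272$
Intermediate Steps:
$T = 162$ ($T = 2 \cdot 81 = 162$)
$a = - \frac{1}{62910}$ ($a = \frac{1}{-62910} = - \frac{1}{62910} \approx -1.5896 \cdot 10^{-5}$)
$J{\left(q,x \right)} = \left(-7 + x\right) \left(-2 + q x\right)$
$\frac{a + J{\left(T,103 \right)}}{-46849 + 18386} = \frac{- \frac{1}{62910} + \left(14 - 206 + 162 \cdot 103^{2} - 1134 \cdot 103\right)}{-46849 + 18386} = \frac{- \frac{1}{62910} + \left(14 - 206 + 162 \cdot 10609 - 116802\right)}{-28463} = \left(- \frac{1}{62910} + \left(14 - 206 + 1718658 - 116802\right)\right) \left(- \frac{1}{28463}\right) = \left(- \frac{1}{62910} + 1601664\right) \left(- \frac{1}{28463}\right) = \frac{100760682239}{62910} \left(- \frac{1}{28463}\right) = - \frac{100760682239}{1790607330}$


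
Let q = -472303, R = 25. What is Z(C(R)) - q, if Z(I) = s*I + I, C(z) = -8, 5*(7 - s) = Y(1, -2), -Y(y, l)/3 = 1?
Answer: 2361171/5 ≈ 4.7223e+5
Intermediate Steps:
Y(y, l) = -3 (Y(y, l) = -3*1 = -3)
s = 38/5 (s = 7 - ⅕*(-3) = 7 + ⅗ = 38/5 ≈ 7.6000)
Z(I) = 43*I/5 (Z(I) = 38*I/5 + I = 43*I/5)
Z(C(R)) - q = (43/5)*(-8) - 1*(-472303) = -344/5 + 472303 = 2361171/5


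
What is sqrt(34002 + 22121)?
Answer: sqrt(56123) ≈ 236.90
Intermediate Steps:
sqrt(34002 + 22121) = sqrt(56123)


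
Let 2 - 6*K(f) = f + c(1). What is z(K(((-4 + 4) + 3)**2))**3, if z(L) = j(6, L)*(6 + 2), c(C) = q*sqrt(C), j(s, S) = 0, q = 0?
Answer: 0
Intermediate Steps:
c(C) = 0 (c(C) = 0*sqrt(C) = 0)
K(f) = 1/3 - f/6 (K(f) = 1/3 - (f + 0)/6 = 1/3 - f/6)
z(L) = 0 (z(L) = 0*(6 + 2) = 0*8 = 0)
z(K(((-4 + 4) + 3)**2))**3 = 0**3 = 0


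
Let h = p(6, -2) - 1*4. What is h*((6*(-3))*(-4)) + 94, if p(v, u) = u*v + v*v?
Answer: 1534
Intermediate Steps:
p(v, u) = v² + u*v (p(v, u) = u*v + v² = v² + u*v)
h = 20 (h = 6*(-2 + 6) - 1*4 = 6*4 - 4 = 24 - 4 = 20)
h*((6*(-3))*(-4)) + 94 = 20*((6*(-3))*(-4)) + 94 = 20*(-18*(-4)) + 94 = 20*72 + 94 = 1440 + 94 = 1534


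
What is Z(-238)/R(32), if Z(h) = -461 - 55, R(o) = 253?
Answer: -516/253 ≈ -2.0395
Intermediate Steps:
Z(h) = -516
Z(-238)/R(32) = -516/253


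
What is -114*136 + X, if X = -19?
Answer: -15523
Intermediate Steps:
-114*136 + X = -114*136 - 19 = -15504 - 19 = -15523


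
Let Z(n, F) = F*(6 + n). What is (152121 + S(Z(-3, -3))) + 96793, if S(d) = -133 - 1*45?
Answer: 248736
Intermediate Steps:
S(d) = -178 (S(d) = -133 - 45 = -178)
(152121 + S(Z(-3, -3))) + 96793 = (152121 - 178) + 96793 = 151943 + 96793 = 248736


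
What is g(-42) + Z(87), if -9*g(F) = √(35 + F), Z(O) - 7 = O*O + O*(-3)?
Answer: 7315 - I*√7/9 ≈ 7315.0 - 0.29397*I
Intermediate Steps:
Z(O) = 7 + O² - 3*O (Z(O) = 7 + (O*O + O*(-3)) = 7 + (O² - 3*O) = 7 + O² - 3*O)
g(F) = -√(35 + F)/9
g(-42) + Z(87) = -√(35 - 42)/9 + (7 + 87² - 3*87) = -I*√7/9 + (7 + 7569 - 261) = -I*√7/9 + 7315 = 7315 - I*√7/9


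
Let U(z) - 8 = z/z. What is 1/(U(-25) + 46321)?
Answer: 1/46330 ≈ 2.1584e-5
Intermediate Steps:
U(z) = 9 (U(z) = 8 + z/z = 8 + 1 = 9)
1/(U(-25) + 46321) = 1/(9 + 46321) = 1/46330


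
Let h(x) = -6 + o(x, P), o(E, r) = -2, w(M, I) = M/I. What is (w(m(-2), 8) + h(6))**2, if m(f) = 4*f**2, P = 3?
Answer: 36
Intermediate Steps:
h(x) = -8 (h(x) = -6 - 2 = -8)
(w(m(-2), 8) + h(6))**2 = ((4*(-2)**2)/8 - 8)**2 = ((4*4)*(1/8) - 8)**2 = (16*(1/8) - 8)**2 = (2 - 8)**2 = (-6)**2 = 36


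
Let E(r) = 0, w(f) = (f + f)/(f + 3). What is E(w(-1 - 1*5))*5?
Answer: 0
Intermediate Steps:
w(f) = 2*f/(3 + f) (w(f) = (2*f)/(3 + f) = 2*f/(3 + f))
E(w(-1 - 1*5))*5 = 0*5 = 0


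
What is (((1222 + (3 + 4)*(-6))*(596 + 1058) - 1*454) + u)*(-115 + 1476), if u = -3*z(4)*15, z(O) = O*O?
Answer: 2654693106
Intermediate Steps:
z(O) = O²
u = -720 (u = -3*4²*15 = -3*16*15 = -48*15 = -720)
(((1222 + (3 + 4)*(-6))*(596 + 1058) - 1*454) + u)*(-115 + 1476) = (((1222 + (3 + 4)*(-6))*(596 + 1058) - 1*454) - 720)*(-115 + 1476) = (((1222 + 7*(-6))*1654 - 454) - 720)*1361 = (((1222 - 42)*1654 - 454) - 720)*1361 = ((1180*1654 - 454) - 720)*1361 = ((1951720 - 454) - 720)*1361 = (1951266 - 720)*1361 = 1950546*1361 = 2654693106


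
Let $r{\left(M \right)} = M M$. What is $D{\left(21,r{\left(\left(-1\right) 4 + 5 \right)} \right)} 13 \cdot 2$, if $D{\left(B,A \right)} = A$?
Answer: $26$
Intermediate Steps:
$r{\left(M \right)} = M^{2}$
$D{\left(21,r{\left(\left(-1\right) 4 + 5 \right)} \right)} 13 \cdot 2 = \left(\left(-1\right) 4 + 5\right)^{2} \cdot 13 \cdot 2 = \left(-4 + 5\right)^{2} \cdot 26 = 1^{2} \cdot 26 = 1 \cdot 26 = 26$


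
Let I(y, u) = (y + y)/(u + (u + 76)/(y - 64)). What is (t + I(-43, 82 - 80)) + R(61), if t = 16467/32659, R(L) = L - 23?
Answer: -5886677/201892 ≈ -29.158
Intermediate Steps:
R(L) = -23 + L
I(y, u) = 2*y/(u + (76 + u)/(-64 + y)) (I(y, u) = (2*y)/(u + (76 + u)/(-64 + y)) = 2*y/(u + (76 + u)/(-64 + y)))
t = 1497/2969 (t = 16467*(1/32659) = 1497/2969 ≈ 0.50421)
(t + I(-43, 82 - 80)) + R(61) = (1497/2969 + 2*(-43)*(-64 - 43)/(76 - 63*(82 - 80) + (82 - 80)*(-43))) + (-23 + 61) = (1497/2969 + 2*(-43)*(-107)/(76 - 63*2 + 2*(-43))) + 38 = (1497/2969 + 2*(-43)*(-107)/(76 - 126 - 86)) + 38 = (1497/2969 + 2*(-43)*(-107)/(-136)) + 38 = (1497/2969 + 2*(-43)*(-1/136)*(-107)) + 38 = (1497/2969 - 4601/68) + 38 = -13558573/201892 + 38 = -5886677/201892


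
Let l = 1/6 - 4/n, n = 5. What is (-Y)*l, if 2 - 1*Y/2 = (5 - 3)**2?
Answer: -38/15 ≈ -2.5333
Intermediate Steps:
l = -19/30 (l = 1/6 - 4/5 = -19/30 ≈ -0.63333)
Y = -4 (Y = 4 - 2*(5 - 3)**2 = 4 - 2*2**2 = 4 - 2*4 = 4 - 8 = -4)
(-Y)*l = -1*(-4)*(-19/30) = 4*(-19/30) = -38/15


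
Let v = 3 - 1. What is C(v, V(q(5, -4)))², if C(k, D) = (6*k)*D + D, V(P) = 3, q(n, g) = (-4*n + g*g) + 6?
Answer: 1521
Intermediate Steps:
q(n, g) = 6 + g² - 4*n (q(n, g) = (-4*n + g²) + 6 = (g² - 4*n) + 6 = 6 + g² - 4*n)
v = 2
C(k, D) = D + 6*D*k (C(k, D) = 6*D*k + D = D + 6*D*k)
C(v, V(q(5, -4)))² = (3*(1 + 6*2))² = (3*(1 + 12))² = (3*13)² = 39² = 1521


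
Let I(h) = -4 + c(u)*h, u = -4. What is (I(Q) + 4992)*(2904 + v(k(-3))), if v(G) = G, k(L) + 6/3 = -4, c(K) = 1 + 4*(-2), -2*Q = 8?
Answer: 14536368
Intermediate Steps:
Q = -4 (Q = -½*8 = -4)
c(K) = -7 (c(K) = 1 - 8 = -7)
k(L) = -6 (k(L) = -2 - 4 = -6)
I(h) = -4 - 7*h
(I(Q) + 4992)*(2904 + v(k(-3))) = ((-4 - 7*(-4)) + 4992)*(2904 - 6) = ((-4 + 28) + 4992)*2898 = (24 + 4992)*2898 = 5016*2898 = 14536368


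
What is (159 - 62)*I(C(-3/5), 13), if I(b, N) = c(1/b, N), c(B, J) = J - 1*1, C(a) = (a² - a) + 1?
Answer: 1164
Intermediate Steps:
C(a) = 1 + a² - a
c(B, J) = -1 + J (c(B, J) = J - 1 = -1 + J)
I(b, N) = -1 + N
(159 - 62)*I(C(-3/5), 13) = (159 - 62)*(-1 + 13) = 97*12 = 1164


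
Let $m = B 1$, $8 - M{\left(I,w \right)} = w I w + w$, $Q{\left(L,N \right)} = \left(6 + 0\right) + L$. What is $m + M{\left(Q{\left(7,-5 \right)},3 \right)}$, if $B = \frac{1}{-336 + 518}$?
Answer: $- \frac{20383}{182} \approx -111.99$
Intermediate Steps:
$Q{\left(L,N \right)} = 6 + L$
$B = \frac{1}{182} \approx 0.0054945$
$M{\left(I,w \right)} = 8 - w - I w^{2}$ ($M{\left(I,w \right)} = 8 - \left(w I w + w\right) = 8 - \left(I w w + w\right) = 8 - \left(I w^{2} + w\right) = 8 - \left(w + I w^{2}\right) = 8 - w - I w^{2}$)
$m = \frac{1}{182}$ ($m = \frac{1}{182} \cdot 1 = \frac{1}{182} \approx 0.0054945$)
$m + M{\left(Q{\left(7,-5 \right)},3 \right)} = \frac{1}{182} - \left(-5 + \left(6 + 7\right) 3^{2}\right) = \frac{1}{182} - \left(-5 + 117\right) = \frac{1}{182} - 112 = - \frac{20383}{182}$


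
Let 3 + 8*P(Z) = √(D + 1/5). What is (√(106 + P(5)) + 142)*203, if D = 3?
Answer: 28826 + 203*√(42250 + 40*√5)/20 ≈ 30915.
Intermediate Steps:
P(Z) = -3/8 + √5/10 (P(Z) = -3/8 + √(3 + 1/5)/8 = -3/8 + √(3 + ⅕)/8 = -3/8 + √(16/5)/8 = -3/8 + (4*√5/5)/8 = -3/8 + √5/10)
(√(106 + P(5)) + 142)*203 = (√(106 + (-3/8 + √5/10)) + 142)*203 = (√(845/8 + √5/10) + 142)*203 = (142 + √(845/8 + √5/10))*203 = 28826 + 203*√(845/8 + √5/10)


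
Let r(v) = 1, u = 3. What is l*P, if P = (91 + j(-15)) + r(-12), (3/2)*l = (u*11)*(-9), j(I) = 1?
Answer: -18414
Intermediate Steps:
l = -198 (l = 2*((3*11)*(-9))/3 = 2*(33*(-9))/3 = (2/3)*(-297) = -198)
P = 93 (P = (91 + 1) + 1 = 92 + 1 = 93)
l*P = -198*93 = -18414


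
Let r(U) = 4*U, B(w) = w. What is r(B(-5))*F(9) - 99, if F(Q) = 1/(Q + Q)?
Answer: -901/9 ≈ -100.11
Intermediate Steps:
F(Q) = 1/(2*Q)
r(B(-5))*F(9) - 99 = (4*(-5))*((½)/9) - 99 = -10/9 - 99 = -901/9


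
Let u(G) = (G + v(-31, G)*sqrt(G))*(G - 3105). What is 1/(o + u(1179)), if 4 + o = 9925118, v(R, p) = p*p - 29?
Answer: -956795/1056266435802709803472 - 1003936167*sqrt(131)/1056266435802709803472 ≈ -1.0879e-11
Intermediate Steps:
v(R, p) = -29 + p**2 (v(R, p) = p**2 - 29 = -29 + p**2)
o = 9925114 (o = -4 + 9925118 = 9925114)
u(G) = (-3105 + G)*(G + sqrt(G)*(-29 + G**2)) (u(G) = (G + (-29 + G**2)*sqrt(G))*(G - 3105) = (G + sqrt(G)*(-29 + G**2))*(-3105 + G) = (-3105 + G)*(G + sqrt(G)*(-29 + G**2)))
1/(o + u(1179)) = 1/(9925114 + (1179**2 - 3105*1179 + 1179**(3/2)*(-29 + 1179**2) + 3105*sqrt(1179)*(29 - 1*1179**2))) = 1/(9925114 + (1390041 - 3660795 + (3537*sqrt(131))*(-29 + 1390041) + 3105*(3*sqrt(131))*(29 - 1*1390041))) = 1/(9925114 + (1390041 - 3660795 + (3537*sqrt(131))*1390012 + 3105*(3*sqrt(131))*(29 - 1390041))) = 1/(9925114 + (1390041 - 3660795 + 4916472444*sqrt(131) + 3105*(3*sqrt(131))*(-1390012))) = 1/(9925114 + (1390041 - 3660795 + 4916472444*sqrt(131) - 12947961780*sqrt(131))) = 1/(9925114 + (-2270754 - 8031489336*sqrt(131))) = 1/(7654360 - 8031489336*sqrt(131))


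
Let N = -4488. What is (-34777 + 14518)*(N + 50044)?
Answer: -922919004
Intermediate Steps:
(-34777 + 14518)*(N + 50044) = (-34777 + 14518)*(-4488 + 50044) = -20259*45556 = -922919004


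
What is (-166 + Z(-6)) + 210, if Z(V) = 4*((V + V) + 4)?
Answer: 12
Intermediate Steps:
Z(V) = 16 + 8*V (Z(V) = 4*(2*V + 4) = 4*(4 + 2*V) = 16 + 8*V)
(-166 + Z(-6)) + 210 = (-166 + (16 + 8*(-6))) + 210 = (-166 + (16 - 48)) + 210 = (-166 - 32) + 210 = -198 + 210 = 12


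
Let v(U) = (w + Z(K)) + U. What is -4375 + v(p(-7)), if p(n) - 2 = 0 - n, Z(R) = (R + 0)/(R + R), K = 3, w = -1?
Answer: -8733/2 ≈ -4366.5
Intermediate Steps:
Z(R) = ½ (Z(R) = R/((2*R)) = R*(1/(2*R)) = ½)
p(n) = 2 - n (p(n) = 2 + (0 - n) = 2 - n)
v(U) = -½ + U (v(U) = (-1 + ½) + U = -½ + U)
-4375 + v(p(-7)) = -4375 + (-½ + (2 - 1*(-7))) = -4375 + (-½ + (2 + 7)) = -4375 + (-½ + 9) = -4375 + 17/2 = -8733/2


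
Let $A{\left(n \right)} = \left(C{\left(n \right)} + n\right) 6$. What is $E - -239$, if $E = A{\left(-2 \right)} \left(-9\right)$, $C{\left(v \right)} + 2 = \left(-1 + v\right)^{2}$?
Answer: $-31$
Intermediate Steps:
$C{\left(v \right)} = -2 + \left(-1 + v\right)^{2}$
$A{\left(n \right)} = -12 + 6 n + 6 \left(-1 + n\right)^{2}$ ($A{\left(n \right)} = \left(\left(-2 + \left(-1 + n\right)^{2}\right) + n\right) 6 = \left(-2 + n + \left(-1 + n\right)^{2}\right) 6 = -12 + 6 n + 6 \left(-1 + n\right)^{2}$)
$E = -270$ ($E = \left(-6 - -12 + 6 \left(-2\right)^{2}\right) \left(-9\right) = \left(-6 + 12 + 6 \cdot 4\right) \left(-9\right) = \left(-6 + 12 + 24\right) \left(-9\right) = 30 \left(-9\right) = -270$)
$E - -239 = -270 - -239 = -270 + 239 = -31$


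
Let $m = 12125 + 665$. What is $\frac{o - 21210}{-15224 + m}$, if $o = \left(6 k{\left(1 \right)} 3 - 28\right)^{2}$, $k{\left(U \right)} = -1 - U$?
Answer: $\frac{8557}{1217} \approx 7.0312$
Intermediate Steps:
$m = 12790$
$o = 4096$ ($o = \left(6 \left(-1 - 1\right) 3 - 28\right)^{2} = \left(6 \left(-2\right) 3 - 28\right)^{2} = \left(\left(-12\right) 3 - 28\right)^{2} = \left(-36 - 28\right)^{2} = \left(-64\right)^{2} = 4096$)
$\frac{o - 21210}{-15224 + m} = \frac{4096 - 21210}{-15224 + 12790} = - \frac{17114}{-2434} = \left(-17114\right) \left(- \frac{1}{2434}\right) = \frac{8557}{1217}$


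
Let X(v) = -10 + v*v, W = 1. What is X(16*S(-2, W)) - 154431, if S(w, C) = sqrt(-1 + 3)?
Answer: -153929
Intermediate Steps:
S(w, C) = sqrt(2)
X(v) = -10 + v**2
X(16*S(-2, W)) - 154431 = (-10 + (16*sqrt(2))**2) - 154431 = (-10 + 512) - 154431 = 502 - 154431 = -153929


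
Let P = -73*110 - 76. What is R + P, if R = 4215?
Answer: -3891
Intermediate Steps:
P = -8106 (P = -8030 - 76 = -8106)
R + P = 4215 - 8106 = -3891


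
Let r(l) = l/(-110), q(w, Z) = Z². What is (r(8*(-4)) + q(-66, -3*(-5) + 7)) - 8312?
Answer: -430524/55 ≈ -7827.7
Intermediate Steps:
r(l) = -l/110 (r(l) = l*(-1/110) = -l/110)
(r(8*(-4)) + q(-66, -3*(-5) + 7)) - 8312 = (-4*(-4)/55 + (-3*(-5) + 7)²) - 8312 = (-1/110*(-32) + (15 + 7)²) - 8312 = (16/55 + 22²) - 8312 = (16/55 + 484) - 8312 = 26636/55 - 8312 = -430524/55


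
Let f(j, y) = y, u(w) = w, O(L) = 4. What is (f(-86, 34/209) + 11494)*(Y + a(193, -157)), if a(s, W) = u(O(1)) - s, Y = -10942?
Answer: -26739778680/209 ≈ -1.2794e+8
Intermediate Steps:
a(s, W) = 4 - s
(f(-86, 34/209) + 11494)*(Y + a(193, -157)) = (34/209 + 11494)*(-10942 + (4 - 1*193)) = (34*(1/209) + 11494)*(-10942 + (4 - 193)) = (34/209 + 11494)*(-10942 - 189) = (2402280/209)*(-11131) = -26739778680/209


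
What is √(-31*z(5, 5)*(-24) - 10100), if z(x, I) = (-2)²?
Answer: 2*I*√1781 ≈ 84.404*I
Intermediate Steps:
z(x, I) = 4
√(-31*z(5, 5)*(-24) - 10100) = √(-31*4*(-24) - 10100) = √(-124*(-24) - 10100) = √(2976 - 10100) = √(-7124) = 2*I*√1781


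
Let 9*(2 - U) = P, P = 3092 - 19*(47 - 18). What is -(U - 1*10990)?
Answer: 33811/3 ≈ 11270.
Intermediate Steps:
P = 2541 (P = 3092 - 19*29 = 3092 - 551 = 2541)
U = -841/3 (U = 2 - 1/9*2541 = 2 - 847/3 = -841/3 ≈ -280.33)
-(U - 1*10990) = -(-841/3 - 1*10990) = -(-841/3 - 10990) = -1*(-33811/3) = 33811/3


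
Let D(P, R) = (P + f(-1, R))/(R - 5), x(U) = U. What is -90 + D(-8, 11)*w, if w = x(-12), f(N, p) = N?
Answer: -72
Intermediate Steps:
w = -12
D(P, R) = (-1 + P)/(-5 + R) (D(P, R) = (P - 1)/(R - 5) = (-1 + P)/(-5 + R))
-90 + D(-8, 11)*w = -90 + ((-1 - 8)/(-5 + 11))*(-12) = -90 + (-9/6)*(-12) = -90 + ((1/6)*(-9))*(-12) = -90 - 3/2*(-12) = -90 + 18 = -72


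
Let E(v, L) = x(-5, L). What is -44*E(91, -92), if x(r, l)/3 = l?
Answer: 12144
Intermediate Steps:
x(r, l) = 3*l
E(v, L) = 3*L
-44*E(91, -92) = -132*(-92) = -44*(-276) = 12144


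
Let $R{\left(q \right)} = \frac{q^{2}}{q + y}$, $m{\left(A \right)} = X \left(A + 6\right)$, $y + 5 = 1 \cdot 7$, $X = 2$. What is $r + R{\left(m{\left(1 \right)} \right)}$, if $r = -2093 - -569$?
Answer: $- \frac{6047}{4} \approx -1511.8$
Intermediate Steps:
$y = 2$ ($y = -5 + 1 \cdot 7 = -5 + 7 = 2$)
$r = -1524$ ($r = -2093 + 569 = -1524$)
$m{\left(A \right)} = 12 + 2 A$ ($m{\left(A \right)} = 2 \left(A + 6\right) = 2 \left(6 + A\right) = 12 + 2 A$)
$R{\left(q \right)} = \frac{q^{2}}{2 + q}$ ($R{\left(q \right)} = \frac{q^{2}}{q + 2} = \frac{q^{2}}{2 + q}$)
$r + R{\left(m{\left(1 \right)} \right)} = -1524 + \frac{\left(12 + 2 \cdot 1\right)^{2}}{2 + \left(12 + 2 \cdot 1\right)} = -1524 + \frac{\left(12 + 2\right)^{2}}{2 + \left(12 + 2\right)} = -1524 + \frac{14^{2}}{2 + 14} = -1524 + \frac{196}{16} = -1524 + 196 \cdot \frac{1}{16} = -1524 + \frac{49}{4} = - \frac{6047}{4}$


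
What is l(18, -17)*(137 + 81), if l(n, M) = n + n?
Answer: 7848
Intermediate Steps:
l(n, M) = 2*n
l(18, -17)*(137 + 81) = (2*18)*(137 + 81) = 36*218 = 7848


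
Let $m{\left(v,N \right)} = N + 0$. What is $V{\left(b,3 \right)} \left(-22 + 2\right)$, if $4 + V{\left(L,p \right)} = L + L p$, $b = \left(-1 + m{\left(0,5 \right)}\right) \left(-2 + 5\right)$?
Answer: $-880$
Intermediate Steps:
$m{\left(v,N \right)} = N$
$b = 12$ ($b = \left(-1 + 5\right) \left(-2 + 5\right) = 4 \cdot 3 = 12$)
$V{\left(L,p \right)} = -4 + L + L p$ ($V{\left(L,p \right)} = -4 + \left(L + L p\right) = -4 + L + L p$)
$V{\left(b,3 \right)} \left(-22 + 2\right) = \left(-4 + 12 + 12 \cdot 3\right) \left(-22 + 2\right) = \left(-4 + 12 + 36\right) \left(-20\right) = 44 \left(-20\right) = -880$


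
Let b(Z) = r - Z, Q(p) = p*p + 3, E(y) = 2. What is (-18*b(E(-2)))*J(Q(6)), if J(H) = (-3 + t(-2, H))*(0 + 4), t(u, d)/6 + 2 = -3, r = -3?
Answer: -11880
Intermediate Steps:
t(u, d) = -30 (t(u, d) = -12 + 6*(-3) = -12 - 18 = -30)
Q(p) = 3 + p² (Q(p) = p² + 3 = 3 + p²)
b(Z) = -3 - Z
J(H) = -132 (J(H) = (-3 - 30)*(0 + 4) = -33*4 = -132)
(-18*b(E(-2)))*J(Q(6)) = -18*(-3 - 1*2)*(-132) = -18*(-3 - 2)*(-132) = -18*(-5)*(-132) = 90*(-132) = -11880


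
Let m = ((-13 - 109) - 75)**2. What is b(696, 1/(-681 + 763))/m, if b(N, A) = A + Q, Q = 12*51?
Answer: 50185/3182338 ≈ 0.015770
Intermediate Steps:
Q = 612
b(N, A) = 612 + A (b(N, A) = A + 612 = 612 + A)
m = 38809 (m = (-122 - 75)**2 = (-197)**2 = 38809)
b(696, 1/(-681 + 763))/m = (612 + 1/(-681 + 763))/38809 = (612 + 1/82)*(1/38809) = (50185/82)*(1/38809) = 50185/3182338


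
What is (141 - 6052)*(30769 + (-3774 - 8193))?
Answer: -111138622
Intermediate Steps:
(141 - 6052)*(30769 + (-3774 - 8193)) = -5911*(30769 - 11967) = -5911*18802 = -111138622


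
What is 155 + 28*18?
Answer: 659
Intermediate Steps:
155 + 28*18 = 155 + 504 = 659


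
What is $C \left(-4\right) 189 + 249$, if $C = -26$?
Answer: $19905$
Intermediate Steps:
$C \left(-4\right) 189 + 249 = \left(-26\right) \left(-4\right) 189 + 249 = 104 \cdot 189 + 249 = 19656 + 249 = 19905$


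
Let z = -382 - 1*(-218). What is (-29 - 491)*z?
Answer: 85280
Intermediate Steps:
z = -164 (z = -382 + 218 = -164)
(-29 - 491)*z = (-29 - 491)*(-164) = -520*(-164) = 85280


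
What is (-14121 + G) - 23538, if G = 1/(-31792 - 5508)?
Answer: -1404680701/37300 ≈ -37659.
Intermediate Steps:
G = -1/37300 (G = 1/(-37300) = -1/37300 ≈ -2.6810e-5)
(-14121 + G) - 23538 = (-14121 - 1/37300) - 23538 = -526713301/37300 - 23538 = -1404680701/37300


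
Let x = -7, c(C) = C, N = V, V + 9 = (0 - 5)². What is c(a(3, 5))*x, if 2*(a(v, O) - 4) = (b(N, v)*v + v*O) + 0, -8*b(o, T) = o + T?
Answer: -889/16 ≈ -55.563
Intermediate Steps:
V = 16 (V = -9 + (0 - 5)² = -9 + (-5)² = -9 + 25 = 16)
N = 16
b(o, T) = -T/8 - o/8 (b(o, T) = -(o + T)/8 = -(T + o)/8 = -T/8 - o/8)
a(v, O) = 4 + O*v/2 + v*(-2 - v/8)/2 (a(v, O) = 4 + (((-v/8 - ⅛*16)*v + v*O) + 0)/2 = 4 + (((-v/8 - 2)*v + O*v) + 0)/2 = 4 + (((-2 - v/8)*v + O*v) + 0)/2 = 4 + ((v*(-2 - v/8) + O*v) + 0)/2 = 4 + ((O*v + v*(-2 - v/8)) + 0)/2 = 4 + (O*v + v*(-2 - v/8))/2 = 4 + (O*v/2 + v*(-2 - v/8)/2) = 4 + O*v/2 + v*(-2 - v/8)/2)
c(a(3, 5))*x = (4 + (½)*5*3 - 1/16*3*(16 + 3))*(-7) = (4 + 15/2 - 1/16*3*19)*(-7) = (4 + 15/2 - 57/16)*(-7) = (127/16)*(-7) = -889/16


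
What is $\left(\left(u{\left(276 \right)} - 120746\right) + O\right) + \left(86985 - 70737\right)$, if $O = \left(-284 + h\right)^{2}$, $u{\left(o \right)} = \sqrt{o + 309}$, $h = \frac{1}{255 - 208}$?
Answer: $- \frac{52693673}{2209} + 3 \sqrt{65} \approx -23830.0$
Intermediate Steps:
$h = \frac{1}{47} \approx 0.021277$
$u{\left(o \right)} = \sqrt{309 + o}$
$O = \frac{178142409}{2209}$ ($O = \left(-284 + \frac{1}{47}\right)^{2} = \left(- \frac{13347}{47}\right)^{2} = \frac{178142409}{2209} \approx 80644.0$)
$\left(\left(u{\left(276 \right)} - 120746\right) + O\right) + \left(86985 - 70737\right) = \left(\left(\sqrt{309 + 276} - 120746\right) + \frac{178142409}{2209}\right) + \left(86985 - 70737\right) = \left(\left(\sqrt{585} - 120746\right) + \frac{178142409}{2209}\right) + \left(86985 - 70737\right) = \left(\left(3 \sqrt{65} - 120746\right) + \frac{178142409}{2209}\right) + 16248 = \left(\left(-120746 + 3 \sqrt{65}\right) + \frac{178142409}{2209}\right) + 16248 = \left(- \frac{88585505}{2209} + 3 \sqrt{65}\right) + 16248 = - \frac{52693673}{2209} + 3 \sqrt{65}$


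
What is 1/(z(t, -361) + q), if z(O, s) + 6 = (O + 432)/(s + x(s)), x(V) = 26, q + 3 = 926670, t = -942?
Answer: 67/62086389 ≈ 1.0791e-6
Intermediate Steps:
q = 926667 (q = -3 + 926670 = 926667)
z(O, s) = -6 + (432 + O)/(26 + s) (z(O, s) = -6 + (O + 432)/(s + 26) = -6 + (432 + O)/(26 + s))
1/(z(t, -361) + q) = 1/((276 - 942 - 6*(-361))/(26 - 361) + 926667) = 1/((276 - 942 + 2166)/(-335) + 926667) = 1/(-1/335*1500 + 926667) = 1/(-300/67 + 926667) = 1/(62086389/67) = 67/62086389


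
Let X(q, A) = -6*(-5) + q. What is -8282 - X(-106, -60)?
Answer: -8206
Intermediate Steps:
X(q, A) = 30 + q
-8282 - X(-106, -60) = -8282 - (30 - 106) = -8282 - 1*(-76) = -8282 + 76 = -8206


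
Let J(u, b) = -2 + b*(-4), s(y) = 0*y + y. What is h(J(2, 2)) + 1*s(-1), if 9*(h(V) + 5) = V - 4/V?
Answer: -106/15 ≈ -7.0667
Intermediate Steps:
s(y) = y (s(y) = 0 + y = y)
J(u, b) = -2 - 4*b
h(V) = -5 - 4/(9*V) + V/9 (h(V) = -5 + (V - 4/V)/9 = -5 + (-4/(9*V) + V/9) = -5 - 4/(9*V) + V/9)
h(J(2, 2)) + 1*s(-1) = (-4 + (-2 - 4*2)*(-45 + (-2 - 4*2)))/(9*(-2 - 4*2)) + 1*(-1) = (-4 + (-2 - 8)*(-45 + (-2 - 8)))/(9*(-2 - 8)) - 1 = (⅑)*(-4 - 10*(-45 - 10))/(-10) - 1 = (⅑)*(-⅒)*(-4 - 10*(-55)) - 1 = (⅑)*(-⅒)*(-4 + 550) - 1 = (⅑)*(-⅒)*546 - 1 = -91/15 - 1 = -106/15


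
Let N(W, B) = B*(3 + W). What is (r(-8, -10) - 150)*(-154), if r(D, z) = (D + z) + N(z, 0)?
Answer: 25872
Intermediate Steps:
r(D, z) = D + z (r(D, z) = (D + z) + 0*(3 + z) = (D + z) + 0 = D + z)
(r(-8, -10) - 150)*(-154) = ((-8 - 10) - 150)*(-154) = (-18 - 150)*(-154) = -168*(-154) = 25872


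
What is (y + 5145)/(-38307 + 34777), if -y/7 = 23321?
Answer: 79051/1765 ≈ 44.788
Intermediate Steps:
y = -163247 (y = -7*23321 = -163247)
(y + 5145)/(-38307 + 34777) = (-163247 + 5145)/(-38307 + 34777) = -158102/(-3530) = -158102*(-1/3530) = 79051/1765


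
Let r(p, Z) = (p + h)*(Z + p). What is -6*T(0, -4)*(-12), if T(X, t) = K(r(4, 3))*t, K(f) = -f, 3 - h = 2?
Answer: 10080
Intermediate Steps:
h = 1 (h = 3 - 1*2 = 3 - 2 = 1)
r(p, Z) = (1 + p)*(Z + p) (r(p, Z) = (p + 1)*(Z + p) = (1 + p)*(Z + p))
T(X, t) = -35*t (T(X, t) = (-(3 + 4 + 4² + 3*4))*t = (-(3 + 4 + 16 + 12))*t = (-1*35)*t = -35*t)
-6*T(0, -4)*(-12) = -(-210)*(-4)*(-12) = -6*140*(-12) = -840*(-12) = 10080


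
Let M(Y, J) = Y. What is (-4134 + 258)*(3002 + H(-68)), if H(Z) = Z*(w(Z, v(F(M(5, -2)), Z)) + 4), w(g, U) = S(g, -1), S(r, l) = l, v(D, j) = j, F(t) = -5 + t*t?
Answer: -10845048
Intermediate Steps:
F(t) = -5 + t**2
w(g, U) = -1
H(Z) = 3*Z (H(Z) = Z*(-1 + 4) = Z*3 = 3*Z)
(-4134 + 258)*(3002 + H(-68)) = (-4134 + 258)*(3002 + 3*(-68)) = -3876*(3002 - 204) = -3876*2798 = -10845048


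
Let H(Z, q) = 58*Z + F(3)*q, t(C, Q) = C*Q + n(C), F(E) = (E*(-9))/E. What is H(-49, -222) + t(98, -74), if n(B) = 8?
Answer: -8088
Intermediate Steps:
F(E) = -9 (F(E) = (-9*E)/E = -9)
t(C, Q) = 8 + C*Q (t(C, Q) = C*Q + 8 = 8 + C*Q)
H(Z, q) = -9*q + 58*Z (H(Z, q) = 58*Z - 9*q = -9*q + 58*Z)
H(-49, -222) + t(98, -74) = (-9*(-222) + 58*(-49)) + (8 + 98*(-74)) = (1998 - 2842) + (8 - 7252) = -844 - 7244 = -8088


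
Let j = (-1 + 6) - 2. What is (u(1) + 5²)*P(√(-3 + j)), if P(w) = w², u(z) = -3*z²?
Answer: 0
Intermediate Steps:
j = 3 (j = 5 - 2 = 3)
(u(1) + 5²)*P(√(-3 + j)) = (-3*1² + 5²)*(√(-3 + 3))² = (-3*1 + 25)*(√0)² = (-3 + 25)*0² = 22*0 = 0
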